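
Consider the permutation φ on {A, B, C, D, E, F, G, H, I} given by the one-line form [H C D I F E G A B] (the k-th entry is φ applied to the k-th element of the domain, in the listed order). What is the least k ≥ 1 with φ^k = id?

The disjoint-cycle form of φ has cycle lengths 4, 2, 2, 1.
The order is lcm(4, 2, 2) = 4.

4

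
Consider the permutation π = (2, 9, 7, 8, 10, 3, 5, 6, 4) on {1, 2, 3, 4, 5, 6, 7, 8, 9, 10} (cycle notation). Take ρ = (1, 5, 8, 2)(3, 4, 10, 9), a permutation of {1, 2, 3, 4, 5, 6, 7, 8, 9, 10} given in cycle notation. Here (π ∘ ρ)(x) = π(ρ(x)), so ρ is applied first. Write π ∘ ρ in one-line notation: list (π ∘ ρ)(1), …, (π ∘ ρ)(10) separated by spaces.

For each element, apply ρ then π: 1 → 5 → 6; 2 → 1 → 1; 3 → 4 → 2; 4 → 10 → 3; 5 → 8 → 10; 6 → 6 → 4; 7 → 7 → 8; 8 → 2 → 9; 9 → 3 → 5; 10 → 9 → 7.
So π ∘ ρ in one-line form is 6 1 2 3 10 4 8 9 5 7.

6 1 2 3 10 4 8 9 5 7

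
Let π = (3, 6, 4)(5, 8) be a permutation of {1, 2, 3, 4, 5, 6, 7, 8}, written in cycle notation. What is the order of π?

The disjoint cycles have lengths 3, 2, 1, 1, 1.
Since disjoint cycles commute, ord(π) = lcm(3, 2) = 6.

6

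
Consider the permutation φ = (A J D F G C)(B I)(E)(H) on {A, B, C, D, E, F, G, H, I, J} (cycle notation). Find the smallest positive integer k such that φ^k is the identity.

The cycle type of φ is (6, 2, 1, 1).
The order of φ is the least common multiple of its cycle lengths: lcm(6, 2) = 6.

6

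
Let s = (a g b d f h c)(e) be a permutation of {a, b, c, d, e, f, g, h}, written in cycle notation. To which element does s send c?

a

In the cycle (a g b d f h c), c is followed by a, so s(c) = a.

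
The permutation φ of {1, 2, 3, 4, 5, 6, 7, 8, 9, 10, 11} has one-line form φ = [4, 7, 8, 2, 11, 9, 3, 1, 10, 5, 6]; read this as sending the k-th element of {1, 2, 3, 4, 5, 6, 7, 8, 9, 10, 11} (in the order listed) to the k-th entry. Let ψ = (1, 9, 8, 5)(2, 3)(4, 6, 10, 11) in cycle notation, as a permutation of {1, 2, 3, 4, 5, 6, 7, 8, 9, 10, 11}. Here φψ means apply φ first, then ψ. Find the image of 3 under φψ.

First apply φ: φ(3) = 8, then ψ(8) = 5. Thus (φψ)(3) = 5.

5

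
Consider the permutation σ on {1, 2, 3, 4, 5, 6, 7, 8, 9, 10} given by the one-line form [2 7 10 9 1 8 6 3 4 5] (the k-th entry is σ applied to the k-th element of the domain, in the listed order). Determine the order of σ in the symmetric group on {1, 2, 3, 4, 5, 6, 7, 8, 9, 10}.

8

Writing σ as disjoint cycles, the cycle lengths are 8, 2.
The order is lcm(8, 2) = 8.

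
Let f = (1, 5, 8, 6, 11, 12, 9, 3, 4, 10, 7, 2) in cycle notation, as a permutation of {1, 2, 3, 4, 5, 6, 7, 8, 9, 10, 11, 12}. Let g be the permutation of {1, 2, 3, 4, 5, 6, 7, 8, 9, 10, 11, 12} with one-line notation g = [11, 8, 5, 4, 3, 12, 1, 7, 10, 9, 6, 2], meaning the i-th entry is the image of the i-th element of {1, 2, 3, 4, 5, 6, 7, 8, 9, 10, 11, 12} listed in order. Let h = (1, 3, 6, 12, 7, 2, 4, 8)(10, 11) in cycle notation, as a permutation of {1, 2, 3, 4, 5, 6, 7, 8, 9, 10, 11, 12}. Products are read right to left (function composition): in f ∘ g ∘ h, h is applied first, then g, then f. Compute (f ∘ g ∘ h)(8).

Apply the permutations in order: h(8) = 1, then g(1) = 11, then f(11) = 12. So (f ∘ g ∘ h)(8) = 12.

12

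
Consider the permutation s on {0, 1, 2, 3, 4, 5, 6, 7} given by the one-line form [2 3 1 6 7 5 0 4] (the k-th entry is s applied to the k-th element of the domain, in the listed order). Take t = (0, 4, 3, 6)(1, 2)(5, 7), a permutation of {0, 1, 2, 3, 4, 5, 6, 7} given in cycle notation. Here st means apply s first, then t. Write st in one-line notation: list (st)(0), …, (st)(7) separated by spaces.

1 6 2 0 5 7 4 3

For each element, apply s then t: 0 → 2 → 1; 1 → 3 → 6; 2 → 1 → 2; 3 → 6 → 0; 4 → 7 → 5; 5 → 5 → 7; 6 → 0 → 4; 7 → 4 → 3.
So st in one-line form is 1 6 2 0 5 7 4 3.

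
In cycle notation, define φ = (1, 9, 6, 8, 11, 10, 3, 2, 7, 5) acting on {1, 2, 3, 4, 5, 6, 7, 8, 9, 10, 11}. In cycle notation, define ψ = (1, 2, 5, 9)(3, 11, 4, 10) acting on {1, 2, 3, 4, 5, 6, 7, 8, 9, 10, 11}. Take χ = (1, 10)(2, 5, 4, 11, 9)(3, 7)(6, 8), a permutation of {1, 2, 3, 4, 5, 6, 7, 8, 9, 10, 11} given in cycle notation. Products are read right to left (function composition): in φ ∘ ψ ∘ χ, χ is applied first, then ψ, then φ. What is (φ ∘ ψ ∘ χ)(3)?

Chase 3: χ(3) = 7; ψ(7) = 7; φ(7) = 5. Hence (φ ∘ ψ ∘ χ)(3) = 5.

5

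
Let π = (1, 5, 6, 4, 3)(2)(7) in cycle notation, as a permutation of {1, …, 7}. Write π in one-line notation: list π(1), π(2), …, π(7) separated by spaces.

5 2 1 3 6 4 7

Reading each image from the cycles: 1→5, 2→2, 3→1, 4→3, 5→6, 6→4, 7→7.
Listing these in domain order gives 5 2 1 3 6 4 7.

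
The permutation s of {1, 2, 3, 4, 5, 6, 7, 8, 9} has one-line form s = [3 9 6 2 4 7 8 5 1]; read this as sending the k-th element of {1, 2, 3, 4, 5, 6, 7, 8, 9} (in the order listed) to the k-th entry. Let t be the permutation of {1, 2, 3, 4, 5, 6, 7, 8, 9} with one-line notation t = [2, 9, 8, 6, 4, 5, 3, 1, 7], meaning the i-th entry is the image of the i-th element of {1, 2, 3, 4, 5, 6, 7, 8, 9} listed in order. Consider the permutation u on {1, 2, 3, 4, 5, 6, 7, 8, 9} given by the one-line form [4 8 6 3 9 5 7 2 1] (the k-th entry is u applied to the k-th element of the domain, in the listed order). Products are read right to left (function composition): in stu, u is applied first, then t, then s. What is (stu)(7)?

6

(stu)(7) = s(t(u(7))). u(7) = 7, then t(7) = 3, then s(3) = 6, so the result is 6.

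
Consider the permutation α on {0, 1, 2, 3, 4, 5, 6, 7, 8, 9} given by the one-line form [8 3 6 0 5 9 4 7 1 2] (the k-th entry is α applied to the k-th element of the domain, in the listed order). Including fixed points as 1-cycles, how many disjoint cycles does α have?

3

The cycle decomposition is (0 8 1 3)(2 6 4 5 9)(7), which has 3 cycles (counting 1-cycles).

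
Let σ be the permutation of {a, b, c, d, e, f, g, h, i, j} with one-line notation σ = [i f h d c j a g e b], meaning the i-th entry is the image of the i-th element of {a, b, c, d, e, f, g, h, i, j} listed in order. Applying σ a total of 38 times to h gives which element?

Tracing h → g → … returns to h after 6 steps, so h lies in a 6-cycle (a i e c h g).
Since the cycle has length 6, σ^38 acts on it the same as σ^2 (38 mod 6 = 2).
Stepping 2 places around the cycle: h → g → a.

a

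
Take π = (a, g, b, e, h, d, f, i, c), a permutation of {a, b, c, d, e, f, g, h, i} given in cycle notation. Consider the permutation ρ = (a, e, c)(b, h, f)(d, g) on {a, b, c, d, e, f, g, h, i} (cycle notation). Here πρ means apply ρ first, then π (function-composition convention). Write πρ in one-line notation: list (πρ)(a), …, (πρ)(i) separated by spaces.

(πρ)(x) = π(ρ(x)). Computing each image: π(ρ(a)) = π(e) = h, π(ρ(b)) = π(h) = d, π(ρ(c)) = π(a) = g, π(ρ(d)) = π(g) = b, π(ρ(e)) = π(c) = a, π(ρ(f)) = π(b) = e, π(ρ(g)) = π(d) = f, π(ρ(h)) = π(f) = i, π(ρ(i)) = π(i) = c.
Hence πρ = [h d g b a e f i c].

h d g b a e f i c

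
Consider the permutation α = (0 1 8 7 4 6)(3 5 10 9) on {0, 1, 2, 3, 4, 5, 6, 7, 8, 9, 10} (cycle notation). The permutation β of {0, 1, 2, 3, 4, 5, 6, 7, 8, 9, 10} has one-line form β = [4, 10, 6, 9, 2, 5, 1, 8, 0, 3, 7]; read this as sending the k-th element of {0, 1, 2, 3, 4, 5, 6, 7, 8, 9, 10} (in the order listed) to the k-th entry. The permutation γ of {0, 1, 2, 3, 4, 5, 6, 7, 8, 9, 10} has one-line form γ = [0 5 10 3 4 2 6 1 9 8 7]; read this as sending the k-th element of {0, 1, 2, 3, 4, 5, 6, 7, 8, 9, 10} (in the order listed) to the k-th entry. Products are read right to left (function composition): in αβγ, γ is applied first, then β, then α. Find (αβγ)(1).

Chase 1: γ(1) = 5; β(5) = 5; α(5) = 10. Hence (αβγ)(1) = 10.

10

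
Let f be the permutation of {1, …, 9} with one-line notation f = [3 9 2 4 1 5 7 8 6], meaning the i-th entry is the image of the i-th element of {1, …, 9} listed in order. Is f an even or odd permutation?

In disjoint-cycle form the cycle lengths are 6, 1, 1, 1.
A cycle of length ℓ contributes ℓ−1 transpositions, so f is a product of 5 transpositions — odd.

odd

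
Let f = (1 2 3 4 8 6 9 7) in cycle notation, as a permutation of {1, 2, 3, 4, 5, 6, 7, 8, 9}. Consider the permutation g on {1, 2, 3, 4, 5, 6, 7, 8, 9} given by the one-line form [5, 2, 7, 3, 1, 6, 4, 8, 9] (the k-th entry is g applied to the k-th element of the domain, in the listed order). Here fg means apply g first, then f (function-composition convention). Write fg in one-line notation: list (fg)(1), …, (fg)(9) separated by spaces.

Chase each element through g then f: 1 → 5 → 5; 2 → 2 → 3; 3 → 7 → 1; 4 → 3 → 4; 5 → 1 → 2; 6 → 6 → 9; 7 → 4 → 8; 8 → 8 → 6; 9 → 9 → 7.
Collecting the images, fg = [5 3 1 4 2 9 8 6 7].

5 3 1 4 2 9 8 6 7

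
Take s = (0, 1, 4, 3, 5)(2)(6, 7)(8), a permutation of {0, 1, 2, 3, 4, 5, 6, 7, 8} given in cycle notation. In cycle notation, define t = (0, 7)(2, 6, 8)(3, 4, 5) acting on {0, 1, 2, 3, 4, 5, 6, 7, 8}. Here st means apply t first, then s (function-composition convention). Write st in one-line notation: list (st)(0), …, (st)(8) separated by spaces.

(st)(x) = s(t(x)). Computing each image: s(t(0)) = s(7) = 6, s(t(1)) = s(1) = 4, s(t(2)) = s(6) = 7, s(t(3)) = s(4) = 3, s(t(4)) = s(5) = 0, s(t(5)) = s(3) = 5, s(t(6)) = s(8) = 8, s(t(7)) = s(0) = 1, s(t(8)) = s(2) = 2.
Hence st = [6 4 7 3 0 5 8 1 2].

6 4 7 3 0 5 8 1 2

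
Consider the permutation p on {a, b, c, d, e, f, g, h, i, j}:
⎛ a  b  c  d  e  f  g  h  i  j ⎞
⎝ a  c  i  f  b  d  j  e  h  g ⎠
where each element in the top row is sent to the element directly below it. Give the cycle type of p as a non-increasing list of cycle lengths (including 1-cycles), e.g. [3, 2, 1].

[5, 2, 2, 1]

The disjoint cycles are (a)(b c i h e)(d f)(g j), with lengths 5, 2, 2, 1 in non-increasing order.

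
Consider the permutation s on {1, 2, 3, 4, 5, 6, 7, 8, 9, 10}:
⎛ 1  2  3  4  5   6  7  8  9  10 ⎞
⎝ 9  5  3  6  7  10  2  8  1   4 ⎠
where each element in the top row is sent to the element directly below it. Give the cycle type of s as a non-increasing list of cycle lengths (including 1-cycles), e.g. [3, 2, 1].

[3, 3, 2, 1, 1]

The disjoint cycles are (1 9)(2 5 7)(3)(4 6 10)(8), with lengths 3, 3, 2, 1, 1 in non-increasing order.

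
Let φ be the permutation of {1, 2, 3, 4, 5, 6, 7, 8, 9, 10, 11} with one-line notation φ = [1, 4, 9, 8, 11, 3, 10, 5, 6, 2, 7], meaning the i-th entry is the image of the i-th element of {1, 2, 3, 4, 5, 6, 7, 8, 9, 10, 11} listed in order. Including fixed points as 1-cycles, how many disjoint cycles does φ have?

The cycle decomposition is (1)(2, 4, 8, 5, 11, 7, 10)(3, 9, 6), which has 3 cycles (counting 1-cycles).

3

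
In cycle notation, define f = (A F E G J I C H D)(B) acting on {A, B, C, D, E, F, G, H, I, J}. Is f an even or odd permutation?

even

The cycle lengths are 9, 1.
A cycle of length ℓ contributes ℓ−1 transpositions, so f is a product of 8 transpositions — even.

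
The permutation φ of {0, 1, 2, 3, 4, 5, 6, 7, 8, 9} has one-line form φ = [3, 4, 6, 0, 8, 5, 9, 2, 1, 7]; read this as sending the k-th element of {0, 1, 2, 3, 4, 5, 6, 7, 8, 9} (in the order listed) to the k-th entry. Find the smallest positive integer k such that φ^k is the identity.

Writing φ as disjoint cycles, the cycle lengths are 4, 3, 2, 1.
The order of φ is the least common multiple of its cycle lengths: lcm(4, 3, 2) = 12.

12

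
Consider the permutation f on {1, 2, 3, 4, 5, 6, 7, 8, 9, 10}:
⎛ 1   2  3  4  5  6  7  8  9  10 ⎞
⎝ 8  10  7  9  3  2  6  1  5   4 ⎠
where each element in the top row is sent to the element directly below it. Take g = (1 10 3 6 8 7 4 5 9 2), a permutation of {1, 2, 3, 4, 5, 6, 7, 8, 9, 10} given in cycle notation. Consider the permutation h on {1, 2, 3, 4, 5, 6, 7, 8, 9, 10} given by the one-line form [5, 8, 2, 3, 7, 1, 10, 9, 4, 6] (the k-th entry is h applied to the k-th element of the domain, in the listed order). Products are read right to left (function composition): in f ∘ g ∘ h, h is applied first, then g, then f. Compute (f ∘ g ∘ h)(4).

2

Apply the permutations in order: h(4) = 3, then g(3) = 6, then f(6) = 2. So (f ∘ g ∘ h)(4) = 2.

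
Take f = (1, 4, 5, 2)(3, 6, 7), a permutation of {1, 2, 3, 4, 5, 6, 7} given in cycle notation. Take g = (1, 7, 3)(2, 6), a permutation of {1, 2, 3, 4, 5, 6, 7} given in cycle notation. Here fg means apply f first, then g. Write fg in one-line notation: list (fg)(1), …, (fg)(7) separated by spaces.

4 7 2 5 6 3 1

(fg)(x) = g(f(x)). Computing each image: g(f(1)) = g(4) = 4, g(f(2)) = g(1) = 7, g(f(3)) = g(6) = 2, g(f(4)) = g(5) = 5, g(f(5)) = g(2) = 6, g(f(6)) = g(7) = 3, g(f(7)) = g(3) = 1.
Hence fg = [4 7 2 5 6 3 1].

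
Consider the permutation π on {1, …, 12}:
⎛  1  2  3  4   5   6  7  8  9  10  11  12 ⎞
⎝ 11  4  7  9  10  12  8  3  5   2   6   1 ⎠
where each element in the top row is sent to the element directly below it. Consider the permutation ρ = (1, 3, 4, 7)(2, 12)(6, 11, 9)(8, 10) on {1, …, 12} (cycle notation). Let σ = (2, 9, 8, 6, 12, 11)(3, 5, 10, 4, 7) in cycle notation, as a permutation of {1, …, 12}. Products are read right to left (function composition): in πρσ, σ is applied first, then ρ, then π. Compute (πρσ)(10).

Apply the permutations in order: σ(10) = 4, then ρ(4) = 7, then π(7) = 8. So (πρσ)(10) = 8.

8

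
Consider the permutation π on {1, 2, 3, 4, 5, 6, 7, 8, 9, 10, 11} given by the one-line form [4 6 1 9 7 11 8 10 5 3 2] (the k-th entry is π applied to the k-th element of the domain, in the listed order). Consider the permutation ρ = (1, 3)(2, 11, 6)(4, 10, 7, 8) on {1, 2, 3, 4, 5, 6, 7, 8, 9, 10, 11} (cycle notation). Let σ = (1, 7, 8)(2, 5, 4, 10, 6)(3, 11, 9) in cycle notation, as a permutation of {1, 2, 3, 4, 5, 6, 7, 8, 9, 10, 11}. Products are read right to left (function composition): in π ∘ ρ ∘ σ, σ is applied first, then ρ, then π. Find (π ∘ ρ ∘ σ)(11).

5

(π ∘ ρ ∘ σ)(11) = π(ρ(σ(11))). σ(11) = 9, then ρ(9) = 9, then π(9) = 5, so the result is 5.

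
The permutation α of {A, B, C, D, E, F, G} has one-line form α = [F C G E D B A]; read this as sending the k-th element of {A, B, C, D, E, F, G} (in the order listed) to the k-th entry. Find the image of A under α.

A is element number 1 of the domain, and entry number 1 of the one-line form is F, so α(A) = F.

F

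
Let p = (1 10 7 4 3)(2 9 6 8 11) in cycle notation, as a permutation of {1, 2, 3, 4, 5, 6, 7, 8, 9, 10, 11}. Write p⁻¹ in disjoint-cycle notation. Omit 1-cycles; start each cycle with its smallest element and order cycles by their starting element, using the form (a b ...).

(1 3 4 7 10)(2 11 8 6 9)

If p sends a → b within a cycle, p⁻¹ sends b → a; equivalently, reverse each cycle.
After reversing and putting each cycle's least element first, p⁻¹ = (1 3 4 7 10)(2 11 8 6 9).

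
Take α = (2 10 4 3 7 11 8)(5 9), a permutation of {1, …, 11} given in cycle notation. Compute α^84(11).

11

11 lies in the 7-cycle (2 10 4 3 7 11 8).
Since the cycle has length 7, α^84 acts on it the same as α^0 (84 mod 7 = 0).
So α^84(11) = 11.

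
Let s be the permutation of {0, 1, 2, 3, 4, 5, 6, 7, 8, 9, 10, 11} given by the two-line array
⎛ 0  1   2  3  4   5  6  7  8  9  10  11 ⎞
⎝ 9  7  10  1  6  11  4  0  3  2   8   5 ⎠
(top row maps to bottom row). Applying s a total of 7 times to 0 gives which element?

Tracing 0 → 9 → … returns to 0 after 8 steps, so 0 lies in an 8-cycle (0, 9, 2, 10, 8, 3, 1, 7).
Advancing 7 steps from 0: 0 → 9 → 2 → 10 → 8 → 3 → 1 → 7.

7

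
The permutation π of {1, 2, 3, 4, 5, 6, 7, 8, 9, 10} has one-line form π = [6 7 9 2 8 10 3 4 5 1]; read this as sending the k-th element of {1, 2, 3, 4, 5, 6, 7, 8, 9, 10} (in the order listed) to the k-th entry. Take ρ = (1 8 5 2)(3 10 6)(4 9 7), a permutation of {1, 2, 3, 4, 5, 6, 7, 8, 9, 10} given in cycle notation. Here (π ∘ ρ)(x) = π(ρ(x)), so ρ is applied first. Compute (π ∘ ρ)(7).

ρ(7) = 4, then π(4) = 2; composing gives (π ∘ ρ)(7) = 2.

2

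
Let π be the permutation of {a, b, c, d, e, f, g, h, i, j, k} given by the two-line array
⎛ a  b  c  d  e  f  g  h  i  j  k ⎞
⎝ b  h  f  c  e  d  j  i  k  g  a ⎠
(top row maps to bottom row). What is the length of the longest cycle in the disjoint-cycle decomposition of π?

Decomposing into disjoint cycles gives (a b h i k)(c f d)(g j); the longest has length 5.

5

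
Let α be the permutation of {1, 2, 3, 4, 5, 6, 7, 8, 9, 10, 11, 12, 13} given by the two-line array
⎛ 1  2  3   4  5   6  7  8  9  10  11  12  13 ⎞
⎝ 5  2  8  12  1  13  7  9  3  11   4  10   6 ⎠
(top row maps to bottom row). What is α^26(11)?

Tracing 11 → 4 → … returns to 11 after 4 steps, so 11 lies in a 4-cycle (4, 12, 10, 11).
Powers repeat with period 4 on this cycle, and 26 mod 4 = 2, so α^26(11) = α^2(11).
Advancing 2 steps from 11: 11 → 4 → 12.

12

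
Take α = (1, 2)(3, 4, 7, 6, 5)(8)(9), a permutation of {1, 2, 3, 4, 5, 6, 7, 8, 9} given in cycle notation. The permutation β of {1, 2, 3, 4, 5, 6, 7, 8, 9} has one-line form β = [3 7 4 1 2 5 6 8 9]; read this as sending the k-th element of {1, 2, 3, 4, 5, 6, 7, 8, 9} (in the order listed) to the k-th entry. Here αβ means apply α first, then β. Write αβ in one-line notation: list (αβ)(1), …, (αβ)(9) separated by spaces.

(αβ)(x) = β(α(x)). Computing each image: β(α(1)) = β(2) = 7, β(α(2)) = β(1) = 3, β(α(3)) = β(4) = 1, β(α(4)) = β(7) = 6, β(α(5)) = β(3) = 4, β(α(6)) = β(5) = 2, β(α(7)) = β(6) = 5, β(α(8)) = β(8) = 8, β(α(9)) = β(9) = 9.
Hence αβ = [7 3 1 6 4 2 5 8 9].

7 3 1 6 4 2 5 8 9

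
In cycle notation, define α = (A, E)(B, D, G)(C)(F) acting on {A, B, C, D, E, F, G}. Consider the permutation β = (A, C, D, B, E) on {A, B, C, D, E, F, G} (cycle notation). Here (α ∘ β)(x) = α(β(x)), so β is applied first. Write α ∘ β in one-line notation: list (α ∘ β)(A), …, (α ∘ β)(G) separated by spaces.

C A G D E F B

Chase each element through β then α: A → C → C; B → E → A; C → D → G; D → B → D; E → A → E; F → F → F; G → G → B.
Collecting the images, α ∘ β = [C A G D E F B].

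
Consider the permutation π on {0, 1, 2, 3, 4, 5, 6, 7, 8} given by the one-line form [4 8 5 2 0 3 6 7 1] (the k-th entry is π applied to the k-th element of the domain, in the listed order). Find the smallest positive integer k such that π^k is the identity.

The disjoint-cycle form of π has cycle lengths 3, 2, 2, 1, 1.
The order is lcm(3, 2, 2) = 6.

6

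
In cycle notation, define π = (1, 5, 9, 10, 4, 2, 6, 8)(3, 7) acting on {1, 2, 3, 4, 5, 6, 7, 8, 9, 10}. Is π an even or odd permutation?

even

The cycle lengths are 8, 2.
A cycle of length ℓ contributes ℓ−1 transpositions, so π is a product of 7 + 1 = 8 transpositions — even.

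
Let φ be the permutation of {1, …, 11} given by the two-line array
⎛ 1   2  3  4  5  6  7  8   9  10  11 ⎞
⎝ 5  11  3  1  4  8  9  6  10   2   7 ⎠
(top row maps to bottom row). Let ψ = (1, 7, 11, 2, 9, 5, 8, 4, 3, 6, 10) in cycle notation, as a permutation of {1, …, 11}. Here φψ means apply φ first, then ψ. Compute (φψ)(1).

8

φ(1) = 5, then ψ(5) = 8; composing gives (φψ)(1) = 8.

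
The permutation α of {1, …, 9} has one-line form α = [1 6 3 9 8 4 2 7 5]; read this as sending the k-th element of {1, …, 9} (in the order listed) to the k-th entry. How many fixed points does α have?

2

The fixed points (elements with α(x) = x) are {1, 3}, so there are 2.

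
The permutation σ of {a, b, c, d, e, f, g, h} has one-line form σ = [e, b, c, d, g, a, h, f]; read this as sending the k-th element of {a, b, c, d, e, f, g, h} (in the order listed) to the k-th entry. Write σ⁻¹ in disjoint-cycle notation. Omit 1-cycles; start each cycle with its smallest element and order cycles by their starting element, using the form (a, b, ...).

First write σ in disjoint cycles: (a, e, g, h, f).
The inverse reverses every cycle; in canonical form, σ⁻¹ = (a, f, h, g, e).

(a, f, h, g, e)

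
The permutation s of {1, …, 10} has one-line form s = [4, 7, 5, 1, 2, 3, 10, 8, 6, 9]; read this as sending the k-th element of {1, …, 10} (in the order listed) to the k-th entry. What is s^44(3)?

2

Tracing 3 → 5 → … returns to 3 after 7 steps, so 3 lies in a 7-cycle (2 7 10 9 6 3 5).
Powers repeat with period 7 on this cycle, and 44 mod 7 = 2, so s^44(3) = s^2(3).
Advancing 2 steps from 3: 3 → 5 → 2.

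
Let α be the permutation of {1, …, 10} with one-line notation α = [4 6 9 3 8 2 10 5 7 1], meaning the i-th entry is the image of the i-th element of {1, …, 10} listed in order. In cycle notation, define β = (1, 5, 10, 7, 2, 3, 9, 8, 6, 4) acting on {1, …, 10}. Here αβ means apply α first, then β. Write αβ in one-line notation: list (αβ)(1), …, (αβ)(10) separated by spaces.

Chase each element through α then β: 1 → 4 → 1; 2 → 6 → 4; 3 → 9 → 8; 4 → 3 → 9; 5 → 8 → 6; 6 → 2 → 3; 7 → 10 → 7; 8 → 5 → 10; 9 → 7 → 2; 10 → 1 → 5.
So αβ in one-line form is 1 4 8 9 6 3 7 10 2 5.

1 4 8 9 6 3 7 10 2 5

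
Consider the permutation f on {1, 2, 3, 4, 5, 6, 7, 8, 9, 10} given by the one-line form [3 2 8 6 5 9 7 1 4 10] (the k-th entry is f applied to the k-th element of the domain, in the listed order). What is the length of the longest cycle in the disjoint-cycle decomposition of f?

3

Decomposing into disjoint cycles gives (1 3 8)(4 6 9); the longest has length 3.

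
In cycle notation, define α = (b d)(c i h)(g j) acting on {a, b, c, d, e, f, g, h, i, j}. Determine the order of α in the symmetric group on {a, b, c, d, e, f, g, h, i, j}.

The cycle type of α is (3, 2, 2, 1, 1, 1).
The order is lcm(3, 2, 2) = 6.

6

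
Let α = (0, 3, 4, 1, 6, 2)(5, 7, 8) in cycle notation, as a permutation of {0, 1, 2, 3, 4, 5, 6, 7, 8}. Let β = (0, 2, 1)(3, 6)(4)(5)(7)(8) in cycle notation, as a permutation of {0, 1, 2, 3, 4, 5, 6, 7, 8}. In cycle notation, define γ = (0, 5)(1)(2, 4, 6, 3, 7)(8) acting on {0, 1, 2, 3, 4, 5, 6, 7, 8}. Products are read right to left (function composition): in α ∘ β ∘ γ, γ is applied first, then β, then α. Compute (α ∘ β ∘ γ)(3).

Apply the permutations in order: γ(3) = 7, then β(7) = 7, then α(7) = 8. So (α ∘ β ∘ γ)(3) = 8.

8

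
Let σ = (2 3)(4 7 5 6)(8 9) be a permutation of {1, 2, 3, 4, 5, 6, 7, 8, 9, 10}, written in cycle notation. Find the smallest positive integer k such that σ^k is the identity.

The disjoint cycles have lengths 4, 2, 2, 1, 1.
The order is lcm(4, 2, 2) = 4.

4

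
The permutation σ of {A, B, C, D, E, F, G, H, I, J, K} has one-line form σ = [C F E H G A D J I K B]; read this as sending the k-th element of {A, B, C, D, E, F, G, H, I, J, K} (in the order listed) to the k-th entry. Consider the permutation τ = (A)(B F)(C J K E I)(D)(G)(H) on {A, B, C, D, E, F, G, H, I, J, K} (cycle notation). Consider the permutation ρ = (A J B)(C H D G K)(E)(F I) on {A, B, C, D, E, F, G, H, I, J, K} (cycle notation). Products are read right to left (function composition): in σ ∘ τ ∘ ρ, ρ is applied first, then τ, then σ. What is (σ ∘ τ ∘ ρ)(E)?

Chase E: ρ(E) = E; τ(E) = I; σ(I) = I. Hence (σ ∘ τ ∘ ρ)(E) = I.

I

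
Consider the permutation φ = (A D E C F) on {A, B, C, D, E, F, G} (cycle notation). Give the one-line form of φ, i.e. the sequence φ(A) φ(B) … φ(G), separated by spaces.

D B F E C A G

Each element maps to the next entry in its cycle (wrapping to the front): A↦D, B↦B, C↦F, D↦E, E↦C, F↦A, G↦G.
So the one-line form is D B F E C A G.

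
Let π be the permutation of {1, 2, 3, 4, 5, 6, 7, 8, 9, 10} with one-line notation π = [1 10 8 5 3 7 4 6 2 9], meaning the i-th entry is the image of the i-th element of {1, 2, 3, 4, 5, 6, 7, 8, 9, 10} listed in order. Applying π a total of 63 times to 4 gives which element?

8

Tracing 4 → 5 → … returns to 4 after 6 steps, so 4 lies in a 6-cycle (3, 8, 6, 7, 4, 5).
Powers repeat with period 6 on this cycle, and 63 mod 6 = 3, so π^63(4) = π^3(4).
Stepping 3 places around the cycle: 4 → 5 → 3 → 8.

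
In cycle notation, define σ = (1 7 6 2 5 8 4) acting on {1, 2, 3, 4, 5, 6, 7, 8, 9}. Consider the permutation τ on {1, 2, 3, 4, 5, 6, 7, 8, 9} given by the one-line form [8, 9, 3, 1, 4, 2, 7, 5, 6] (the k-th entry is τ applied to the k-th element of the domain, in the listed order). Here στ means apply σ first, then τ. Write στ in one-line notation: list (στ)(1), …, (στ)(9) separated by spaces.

7 4 3 8 5 9 2 1 6

Chase each element through σ then τ: 1 → 7 → 7; 2 → 5 → 4; 3 → 3 → 3; 4 → 1 → 8; 5 → 8 → 5; 6 → 2 → 9; 7 → 6 → 2; 8 → 4 → 1; 9 → 9 → 6.
So στ in one-line form is 7 4 3 8 5 9 2 1 6.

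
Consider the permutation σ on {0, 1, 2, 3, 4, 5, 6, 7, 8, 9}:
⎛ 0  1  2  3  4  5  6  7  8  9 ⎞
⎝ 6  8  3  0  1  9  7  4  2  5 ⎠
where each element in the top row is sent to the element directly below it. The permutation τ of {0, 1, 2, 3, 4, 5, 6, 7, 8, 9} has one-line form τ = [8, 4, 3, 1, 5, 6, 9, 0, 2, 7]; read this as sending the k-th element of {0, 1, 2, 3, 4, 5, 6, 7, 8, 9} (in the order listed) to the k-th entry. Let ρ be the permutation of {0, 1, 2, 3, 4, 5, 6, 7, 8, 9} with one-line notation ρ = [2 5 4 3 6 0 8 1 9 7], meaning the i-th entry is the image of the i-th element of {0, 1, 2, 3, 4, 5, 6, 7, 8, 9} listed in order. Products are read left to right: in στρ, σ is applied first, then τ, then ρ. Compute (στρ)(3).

9

Chase 3: σ(3) = 0; τ(0) = 8; ρ(8) = 9. Hence (στρ)(3) = 9.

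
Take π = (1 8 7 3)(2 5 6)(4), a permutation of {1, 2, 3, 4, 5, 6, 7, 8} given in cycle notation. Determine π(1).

1 appears in (1 8 7 3); the next entry (wrapping around) is 8.

8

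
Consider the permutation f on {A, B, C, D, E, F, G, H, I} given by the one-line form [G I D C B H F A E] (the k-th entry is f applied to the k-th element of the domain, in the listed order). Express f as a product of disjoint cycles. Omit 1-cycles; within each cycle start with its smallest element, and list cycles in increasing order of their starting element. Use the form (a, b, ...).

Start at A and follow images: A → G → F → H → A, giving the cycle (A, G, F, H).
Continuing from each remaining unvisited element yields (A, G, F, H)(B, I, E)(C, D).

(A, G, F, H)(B, I, E)(C, D)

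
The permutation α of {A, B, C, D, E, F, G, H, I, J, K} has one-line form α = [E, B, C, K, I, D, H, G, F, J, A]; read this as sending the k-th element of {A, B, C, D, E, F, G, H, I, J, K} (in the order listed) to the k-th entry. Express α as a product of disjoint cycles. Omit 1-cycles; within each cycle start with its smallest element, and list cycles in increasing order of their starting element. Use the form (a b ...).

(A E I F D K)(G H)

Start at A and follow images: A → E → I → F → D → K → A, giving the cycle (A E I F D K).
Continuing from each remaining unvisited element yields (A E I F D K)(G H).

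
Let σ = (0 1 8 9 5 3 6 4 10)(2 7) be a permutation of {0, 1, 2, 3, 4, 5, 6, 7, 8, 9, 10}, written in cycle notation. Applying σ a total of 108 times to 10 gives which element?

10 lies in the 9-cycle (0 1 8 9 5 3 6 4 10).
Since the cycle has length 9, σ^108 acts on it the same as σ^0 (108 mod 9 = 0).
So σ^108(10) = 10.

10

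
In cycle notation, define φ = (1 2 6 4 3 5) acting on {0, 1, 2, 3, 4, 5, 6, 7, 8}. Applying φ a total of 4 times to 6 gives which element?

1

6 lies in the 6-cycle (1 2 6 4 3 5).
Stepping 4 places around the cycle: 6 → 4 → 3 → 5 → 1.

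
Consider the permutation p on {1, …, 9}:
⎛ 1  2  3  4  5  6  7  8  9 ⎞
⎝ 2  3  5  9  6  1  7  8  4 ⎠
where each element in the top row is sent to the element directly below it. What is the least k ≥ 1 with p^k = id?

Writing p as disjoint cycles, the cycle lengths are 5, 2, 1, 1.
The order is lcm(5, 2) = 10.

10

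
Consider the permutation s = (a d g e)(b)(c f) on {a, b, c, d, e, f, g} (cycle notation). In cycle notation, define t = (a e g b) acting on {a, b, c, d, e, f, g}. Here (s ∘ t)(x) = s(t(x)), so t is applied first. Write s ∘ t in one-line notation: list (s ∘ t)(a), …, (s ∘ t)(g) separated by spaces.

a d f g e c b

Chase each element through t then s: a → e → a; b → a → d; c → c → f; d → d → g; e → g → e; f → f → c; g → b → b.
So s ∘ t in one-line form is a d f g e c b.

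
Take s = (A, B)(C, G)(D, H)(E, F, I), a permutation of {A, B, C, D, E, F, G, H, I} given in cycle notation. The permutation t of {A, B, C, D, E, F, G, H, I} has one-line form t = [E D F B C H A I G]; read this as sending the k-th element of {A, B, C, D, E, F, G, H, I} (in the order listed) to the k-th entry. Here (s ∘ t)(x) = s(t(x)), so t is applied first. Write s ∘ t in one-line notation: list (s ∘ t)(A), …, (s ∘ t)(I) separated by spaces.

(s ∘ t)(x) = s(t(x)). Computing each image: s(t(A)) = s(E) = F, s(t(B)) = s(D) = H, s(t(C)) = s(F) = I, s(t(D)) = s(B) = A, s(t(E)) = s(C) = G, s(t(F)) = s(H) = D, s(t(G)) = s(A) = B, s(t(H)) = s(I) = E, s(t(I)) = s(G) = C.
Hence s ∘ t = [F H I A G D B E C].

F H I A G D B E C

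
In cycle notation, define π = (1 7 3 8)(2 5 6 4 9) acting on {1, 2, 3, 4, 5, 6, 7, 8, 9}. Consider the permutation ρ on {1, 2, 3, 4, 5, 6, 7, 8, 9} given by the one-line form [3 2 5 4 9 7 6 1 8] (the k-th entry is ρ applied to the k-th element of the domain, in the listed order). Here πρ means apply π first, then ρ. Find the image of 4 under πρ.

8

π(4) = 9, then ρ(9) = 8; composing gives (πρ)(4) = 8.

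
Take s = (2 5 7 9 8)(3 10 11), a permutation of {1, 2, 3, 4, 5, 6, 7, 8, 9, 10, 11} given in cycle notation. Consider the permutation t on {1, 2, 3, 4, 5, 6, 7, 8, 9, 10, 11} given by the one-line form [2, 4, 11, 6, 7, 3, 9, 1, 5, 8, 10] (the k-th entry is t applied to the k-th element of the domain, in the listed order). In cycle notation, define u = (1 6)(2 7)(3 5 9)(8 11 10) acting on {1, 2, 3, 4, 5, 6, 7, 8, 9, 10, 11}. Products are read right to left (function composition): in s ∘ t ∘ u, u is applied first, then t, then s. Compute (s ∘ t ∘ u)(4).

Chase 4: u(4) = 4; t(4) = 6; s(6) = 6. Hence (s ∘ t ∘ u)(4) = 6.

6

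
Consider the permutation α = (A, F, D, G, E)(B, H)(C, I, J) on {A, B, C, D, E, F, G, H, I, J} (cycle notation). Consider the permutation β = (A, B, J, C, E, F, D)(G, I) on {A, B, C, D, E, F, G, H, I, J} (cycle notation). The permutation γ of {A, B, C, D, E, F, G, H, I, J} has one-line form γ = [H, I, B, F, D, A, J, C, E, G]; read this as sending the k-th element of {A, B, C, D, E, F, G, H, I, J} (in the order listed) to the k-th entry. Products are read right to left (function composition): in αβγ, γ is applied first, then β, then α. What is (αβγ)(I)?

D

Chase I: γ(I) = E; β(E) = F; α(F) = D. Hence (αβγ)(I) = D.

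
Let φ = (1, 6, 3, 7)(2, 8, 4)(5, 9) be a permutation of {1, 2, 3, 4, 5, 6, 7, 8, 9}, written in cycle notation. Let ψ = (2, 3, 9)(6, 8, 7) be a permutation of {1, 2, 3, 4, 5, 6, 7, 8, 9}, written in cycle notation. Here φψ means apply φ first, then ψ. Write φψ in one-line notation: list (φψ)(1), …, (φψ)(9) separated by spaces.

Chase each element through φ then ψ: 1 → 6 → 8; 2 → 8 → 7; 3 → 7 → 6; 4 → 2 → 3; 5 → 9 → 2; 6 → 3 → 9; 7 → 1 → 1; 8 → 4 → 4; 9 → 5 → 5.
Collecting the images, φψ = [8 7 6 3 2 9 1 4 5].

8 7 6 3 2 9 1 4 5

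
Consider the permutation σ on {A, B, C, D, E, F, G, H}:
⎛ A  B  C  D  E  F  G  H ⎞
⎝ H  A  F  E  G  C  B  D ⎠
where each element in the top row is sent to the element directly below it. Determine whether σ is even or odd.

In disjoint-cycle form the cycle lengths are 6, 2.
A cycle of length ℓ contributes ℓ−1 transpositions, so σ is a product of 5 + 1 = 6 transpositions — even.

even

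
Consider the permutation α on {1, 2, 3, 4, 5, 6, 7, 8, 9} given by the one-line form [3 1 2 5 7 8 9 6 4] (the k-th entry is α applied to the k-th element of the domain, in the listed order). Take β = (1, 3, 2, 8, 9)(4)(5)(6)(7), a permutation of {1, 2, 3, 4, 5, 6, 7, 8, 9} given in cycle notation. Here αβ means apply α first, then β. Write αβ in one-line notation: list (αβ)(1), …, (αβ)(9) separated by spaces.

2 3 8 5 7 9 1 6 4

(αβ)(x) = β(α(x)). Computing each image: β(α(1)) = β(3) = 2, β(α(2)) = β(1) = 3, β(α(3)) = β(2) = 8, β(α(4)) = β(5) = 5, β(α(5)) = β(7) = 7, β(α(6)) = β(8) = 9, β(α(7)) = β(9) = 1, β(α(8)) = β(6) = 6, β(α(9)) = β(4) = 4.
Hence αβ = [2 3 8 5 7 9 1 6 4].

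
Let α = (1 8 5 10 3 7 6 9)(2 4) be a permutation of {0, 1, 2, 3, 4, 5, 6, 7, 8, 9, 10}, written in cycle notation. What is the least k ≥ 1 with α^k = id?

The cycle type of α is (8, 2, 1).
The order of α is the least common multiple of its cycle lengths: lcm(8, 2) = 8.

8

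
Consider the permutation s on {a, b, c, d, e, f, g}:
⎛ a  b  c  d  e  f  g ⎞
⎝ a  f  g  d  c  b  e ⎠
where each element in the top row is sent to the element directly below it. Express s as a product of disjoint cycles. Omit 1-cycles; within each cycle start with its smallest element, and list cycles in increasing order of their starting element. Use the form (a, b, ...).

Start at b and follow images: b → f → b, giving the cycle (b, f).
Repeating from the next unused element and collecting all non-trivial cycles gives (b, f)(c, g, e).

(b, f)(c, g, e)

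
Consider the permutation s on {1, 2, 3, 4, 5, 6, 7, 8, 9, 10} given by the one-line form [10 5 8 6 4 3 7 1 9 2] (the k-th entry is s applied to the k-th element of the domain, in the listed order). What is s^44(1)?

4

Tracing 1 → 10 → … returns to 1 after 8 steps, so 1 lies in an 8-cycle (1 10 2 5 4 6 3 8).
Since the cycle has length 8, s^44 acts on it the same as s^4 (44 mod 8 = 4).
Stepping 4 places around the cycle: 1 → 10 → 2 → 5 → 4.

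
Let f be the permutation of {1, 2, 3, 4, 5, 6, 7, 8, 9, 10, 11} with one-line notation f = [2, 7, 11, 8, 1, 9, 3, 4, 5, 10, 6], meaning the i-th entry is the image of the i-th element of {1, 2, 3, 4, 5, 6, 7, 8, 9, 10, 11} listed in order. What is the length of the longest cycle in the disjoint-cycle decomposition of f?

8

Decomposing into disjoint cycles gives (1, 2, 7, 3, 11, 6, 9, 5)(4, 8); the longest has length 8.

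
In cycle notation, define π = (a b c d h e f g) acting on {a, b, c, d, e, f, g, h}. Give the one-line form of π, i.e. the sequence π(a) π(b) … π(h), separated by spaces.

Reading each image from the cycles: a↦b, b↦c, c↦d, d↦h, e↦f, f↦g, g↦a, h↦e.
So the one-line form is b c d h f g a e.

b c d h f g a e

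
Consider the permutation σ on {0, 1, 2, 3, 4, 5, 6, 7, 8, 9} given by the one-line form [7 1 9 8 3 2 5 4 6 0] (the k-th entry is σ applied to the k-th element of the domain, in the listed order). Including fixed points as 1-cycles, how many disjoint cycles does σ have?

2

The cycle decomposition is (0, 7, 4, 3, 8, 6, 5, 2, 9)(1), which has 2 cycles (counting 1-cycles).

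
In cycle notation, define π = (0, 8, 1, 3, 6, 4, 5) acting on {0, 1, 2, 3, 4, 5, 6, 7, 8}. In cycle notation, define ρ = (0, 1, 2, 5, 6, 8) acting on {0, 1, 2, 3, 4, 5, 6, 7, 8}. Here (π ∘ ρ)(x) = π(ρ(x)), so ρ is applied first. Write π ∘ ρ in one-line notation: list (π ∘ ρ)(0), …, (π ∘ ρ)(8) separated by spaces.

For each element, apply ρ then π: 0 → 1 → 3; 1 → 2 → 2; 2 → 5 → 0; 3 → 3 → 6; 4 → 4 → 5; 5 → 6 → 4; 6 → 8 → 1; 7 → 7 → 7; 8 → 0 → 8.
So π ∘ ρ in one-line form is 3 2 0 6 5 4 1 7 8.

3 2 0 6 5 4 1 7 8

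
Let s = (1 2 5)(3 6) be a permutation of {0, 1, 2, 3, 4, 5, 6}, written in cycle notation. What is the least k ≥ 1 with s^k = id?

The cycle type of s is (3, 2, 1, 1).
Since disjoint cycles commute, ord(s) = lcm(3, 2) = 6.

6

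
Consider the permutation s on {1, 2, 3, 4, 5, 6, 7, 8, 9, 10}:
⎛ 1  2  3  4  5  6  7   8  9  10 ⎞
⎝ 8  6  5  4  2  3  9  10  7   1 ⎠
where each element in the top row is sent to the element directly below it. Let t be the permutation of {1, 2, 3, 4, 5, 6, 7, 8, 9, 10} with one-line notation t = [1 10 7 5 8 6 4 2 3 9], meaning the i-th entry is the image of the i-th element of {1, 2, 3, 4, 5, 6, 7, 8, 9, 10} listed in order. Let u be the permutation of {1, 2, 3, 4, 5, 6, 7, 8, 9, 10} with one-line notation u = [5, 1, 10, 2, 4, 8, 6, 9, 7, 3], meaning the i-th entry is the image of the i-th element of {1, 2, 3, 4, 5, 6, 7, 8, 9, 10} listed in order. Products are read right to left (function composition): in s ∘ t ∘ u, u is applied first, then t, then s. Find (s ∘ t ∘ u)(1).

(s ∘ t ∘ u)(1) = s(t(u(1))). u(1) = 5, then t(5) = 8, then s(8) = 10, so the result is 10.

10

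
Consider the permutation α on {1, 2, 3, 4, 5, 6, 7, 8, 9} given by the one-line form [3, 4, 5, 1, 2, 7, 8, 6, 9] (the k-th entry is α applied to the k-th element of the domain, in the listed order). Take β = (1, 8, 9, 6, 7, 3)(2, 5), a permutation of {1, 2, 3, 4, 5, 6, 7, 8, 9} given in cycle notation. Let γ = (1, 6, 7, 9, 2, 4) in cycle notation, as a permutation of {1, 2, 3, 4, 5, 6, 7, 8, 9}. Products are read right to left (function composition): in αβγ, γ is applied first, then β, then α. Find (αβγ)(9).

Chase 9: γ(9) = 2; β(2) = 5; α(5) = 2. Hence (αβγ)(9) = 2.

2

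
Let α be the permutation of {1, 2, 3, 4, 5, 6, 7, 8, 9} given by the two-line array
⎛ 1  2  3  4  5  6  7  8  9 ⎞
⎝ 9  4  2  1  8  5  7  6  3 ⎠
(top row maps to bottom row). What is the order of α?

15

The disjoint-cycle form of α has cycle lengths 5, 3, 1.
Since disjoint cycles commute, ord(α) = lcm(5, 3) = 15.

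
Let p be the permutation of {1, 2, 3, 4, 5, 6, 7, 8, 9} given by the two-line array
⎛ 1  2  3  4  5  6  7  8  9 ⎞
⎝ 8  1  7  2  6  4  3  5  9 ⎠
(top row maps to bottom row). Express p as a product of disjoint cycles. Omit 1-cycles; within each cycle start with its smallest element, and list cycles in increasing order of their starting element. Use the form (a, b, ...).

(1, 8, 5, 6, 4, 2)(3, 7)

Iterating p from 1 gives 1 → 8 → 5 → 6 → 4 → 2 → 1; that is the 6-cycle (1, 8, 5, 6, 4, 2).
Repeating from the next unused element and collecting all non-trivial cycles gives (1, 8, 5, 6, 4, 2)(3, 7).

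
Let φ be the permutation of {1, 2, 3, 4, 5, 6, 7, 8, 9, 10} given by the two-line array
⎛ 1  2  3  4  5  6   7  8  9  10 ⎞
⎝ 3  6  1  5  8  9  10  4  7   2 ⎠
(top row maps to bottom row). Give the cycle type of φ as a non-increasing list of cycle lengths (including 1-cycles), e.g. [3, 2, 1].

The disjoint cycles are (1, 3)(2, 6, 9, 7, 10)(4, 5, 8), with lengths 5, 3, 2 in non-increasing order.

[5, 3, 2]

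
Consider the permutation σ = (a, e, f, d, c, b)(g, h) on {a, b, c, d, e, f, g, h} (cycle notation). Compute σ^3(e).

e lies in the 6-cycle (a, e, f, d, c, b).
Stepping 3 places around the cycle: e → f → d → c.

c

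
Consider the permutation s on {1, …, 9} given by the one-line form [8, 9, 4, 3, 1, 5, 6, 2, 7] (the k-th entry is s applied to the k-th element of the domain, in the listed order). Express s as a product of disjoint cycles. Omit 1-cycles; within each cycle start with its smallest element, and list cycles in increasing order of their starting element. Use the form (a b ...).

(1 8 2 9 7 6 5)(3 4)

Iterating s from 1 gives 1 → 8 → 2 → 9 → 7 → 6 → 5 → 1; that is the 7-cycle (1 8 2 9 7 6 5).
Repeating from the next unused element and collecting all non-trivial cycles gives (1 8 2 9 7 6 5)(3 4).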